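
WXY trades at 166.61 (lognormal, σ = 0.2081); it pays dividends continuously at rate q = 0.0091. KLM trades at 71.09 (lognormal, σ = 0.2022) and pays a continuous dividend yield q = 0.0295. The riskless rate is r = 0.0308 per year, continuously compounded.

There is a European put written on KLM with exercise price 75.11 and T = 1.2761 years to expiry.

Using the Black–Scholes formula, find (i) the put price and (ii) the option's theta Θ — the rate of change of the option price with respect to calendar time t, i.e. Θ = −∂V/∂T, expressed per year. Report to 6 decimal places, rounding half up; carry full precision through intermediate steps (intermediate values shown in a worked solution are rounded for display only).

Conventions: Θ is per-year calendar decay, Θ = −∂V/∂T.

σ√T = 0.2022·√1.2761 = 0.228414
d₁ = (ln(S/K) + (r−q+σ²/2)T) / (σ√T) = (ln(71.09/75.11) + (0.0308−0.0295+0.2022²/2)·1.2761) / 0.228414 = (-0.055007 + 0.027746) / 0.228414 = -0.119351
d₂ = d₁ − σ√T = -0.119351 − 0.228414 = -0.347766
e^{−rT} = 0.961458
e^{−qT} = 0.963055
N(−d₁) = 0.547501,  N(−d₂) = 0.635992
Put price V = K·e^{−rT}·N(−d₂) − S·e^{−qT}·N(−d₁) = 45.928247 − 37.483900 = 8.444347
φ(d₁) = (1/√(2π))·e^{−d₁²/2} = 0.396111
Θ = −S·e^{−qT}·φ(d₁)·σ/(2√T) − q·S·e^{−qT}·N(−d₁) + r·K·e^{−rT}·N(−d₂) = −2.427086 − 1.105775 + 1.414590 = -2.118271

price = 8.444347
Θ = -2.118271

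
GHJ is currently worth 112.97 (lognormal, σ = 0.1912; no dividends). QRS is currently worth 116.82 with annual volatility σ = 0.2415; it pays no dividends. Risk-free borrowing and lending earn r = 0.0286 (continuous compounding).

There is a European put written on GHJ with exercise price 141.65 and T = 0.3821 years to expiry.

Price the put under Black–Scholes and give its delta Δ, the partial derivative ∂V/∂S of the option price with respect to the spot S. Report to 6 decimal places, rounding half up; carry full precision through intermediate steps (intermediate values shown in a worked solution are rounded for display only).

σ√T = 0.1912·√0.3821 = 0.118189
d₁ = (ln(S/K) + (r+σ²/2)T) / (σ√T) = (ln(112.97/141.65) + (0.0286+0.1912²/2)·0.3821) / 0.118189 = (-0.226237 + 0.017912) / 0.118189 = -1.762642
d₂ = d₁ − σ√T = -1.762642 − 0.118189 = -1.880831
e^{−rT} = 0.989131
N(−d₁) = 0.961020,  N(−d₂) = 0.970003
Put price V = K·e^{−rT}·N(−d₂) − S·N(−d₁) = 135.907507 − 108.566378 = 27.341129
Δ = −N(−d₁) = -0.961020

price = 27.341129
Δ = -0.961020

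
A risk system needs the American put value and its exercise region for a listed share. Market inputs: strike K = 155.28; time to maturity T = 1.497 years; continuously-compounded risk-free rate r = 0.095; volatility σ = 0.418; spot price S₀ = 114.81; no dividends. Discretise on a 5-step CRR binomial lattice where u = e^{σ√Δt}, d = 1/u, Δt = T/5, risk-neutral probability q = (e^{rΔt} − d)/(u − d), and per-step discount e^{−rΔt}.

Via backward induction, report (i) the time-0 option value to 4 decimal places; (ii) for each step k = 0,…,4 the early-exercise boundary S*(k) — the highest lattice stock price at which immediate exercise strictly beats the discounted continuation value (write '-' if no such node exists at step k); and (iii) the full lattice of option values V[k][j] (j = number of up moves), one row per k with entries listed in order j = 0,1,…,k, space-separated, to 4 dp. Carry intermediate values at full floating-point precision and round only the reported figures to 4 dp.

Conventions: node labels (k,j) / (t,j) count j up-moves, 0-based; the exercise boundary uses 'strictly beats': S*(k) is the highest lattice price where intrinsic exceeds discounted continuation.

Δt=0.29940  u=1.25699  d=0.79555  q=0.50559  discount=0.97196
step 5 (expiry): payoffs max(K−S,0) = 118.6933 97.4723 63.9427 10.9651 0.0000 0.0000
step 4: (k=4,j=0): S=45.9890, K−S=109.2910, hold=104.9366 ⇒ V=109.2910 exercise | (k=4,j=1): S=72.6636, K−S=82.6164, hold=78.2620 ⇒ V=82.6164 exercise | (k=4,j=2): S=114.8100, K−S=40.4700, hold=36.1156 ⇒ V=40.4700 exercise | (k=4,j=3): S=181.4022, K−S=0.0000, hold=5.2692 ⇒ V=5.2692 continue | (k=4,j=4): S=286.6192, K−S=0.0000, hold=0.0000 ⇒ V=0.0000 continue  boundary S*=114.8100
step 3: (k=3,j=0): S=57.8077, K−S=97.4723, hold=93.1179 ⇒ V=97.4723 exercise | (k=3,j=1): S=91.3373, K−S=63.9427, hold=59.5883 ⇒ V=63.9427 exercise | (k=3,j=2): S=144.3149, K−S=10.9651, hold=22.0369 ⇒ V=22.0369 continue | (k=3,j=3): S=228.0205, K−S=0.0000, hold=2.5321 ⇒ V=2.5321 continue  boundary S*=91.3373
step 2: (k=2,j=0): S=72.6636, K−S=82.6164, hold=78.2620 ⇒ V=82.6164 exercise | (k=2,j=1): S=114.8100, K−S=40.4700, hold=41.5564 ⇒ V=41.5564 continue | (k=2,j=2): S=181.4022, K−S=0.0000, hold=11.8340 ⇒ V=11.8340 continue  boundary S*=72.6636
step 1: (k=1,j=0): S=91.3373, K−S=63.9427, hold=60.1222 ⇒ V=63.9427 exercise | (k=1,j=1): S=144.3149, K−S=10.9651, hold=25.7850 ⇒ V=25.7850 continue  boundary S*=91.3373
step 0: (k=0,j=0): S=114.8100, K−S=40.4700, hold=43.3983 ⇒ V=43.3983 continue  boundary S*=-

price = 43.3983
boundary = - 91.3373 72.6636 91.3373 114.8100
tree:
43.3983
63.9427 25.7850
82.6164 41.5564 11.8340
97.4723 63.9427 22.0369 2.5321
109.2910 82.6164 40.4700 5.2692 0.0000
118.6933 97.4723 63.9427 10.9651 0.0000 0.0000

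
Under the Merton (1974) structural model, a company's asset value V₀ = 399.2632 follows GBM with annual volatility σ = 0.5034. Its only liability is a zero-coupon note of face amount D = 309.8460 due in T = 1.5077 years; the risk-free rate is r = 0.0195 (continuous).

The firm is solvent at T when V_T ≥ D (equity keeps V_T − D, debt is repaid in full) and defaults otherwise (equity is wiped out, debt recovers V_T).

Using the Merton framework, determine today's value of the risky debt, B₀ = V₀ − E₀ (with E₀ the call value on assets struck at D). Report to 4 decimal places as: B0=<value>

B0=256.6922

With assets at 399.2632 and a single debt payment of 309.8460 at 1.5077 years:
d₁ = [ln(V₀/D) + (r + σ²/2)T] / (σ√T)
   = [ln(399.2632/309.8460) + (0.0195 + 0.5·0.5034²)·1.5077] / (0.5034·√1.5077)
   = [0.253545 + 0.220434] / 0.618117 = 0.766813
d₂ = d₁ − σ√T = 0.766813 − 0.618117 = 0.148696
N(d₁) = 0.778404,  N(d₂) = 0.559103,  e^(−rT) = 0.971028
E₀ = V₀·N(d₁) − D·e^(−rT)·N(d₂)
   = 399.2632·0.778404 − 309.8460·0.971028·0.559103 = 142.571047
B₀ = V₀ − E₀ = 399.2632 − 142.571047 = 256.692153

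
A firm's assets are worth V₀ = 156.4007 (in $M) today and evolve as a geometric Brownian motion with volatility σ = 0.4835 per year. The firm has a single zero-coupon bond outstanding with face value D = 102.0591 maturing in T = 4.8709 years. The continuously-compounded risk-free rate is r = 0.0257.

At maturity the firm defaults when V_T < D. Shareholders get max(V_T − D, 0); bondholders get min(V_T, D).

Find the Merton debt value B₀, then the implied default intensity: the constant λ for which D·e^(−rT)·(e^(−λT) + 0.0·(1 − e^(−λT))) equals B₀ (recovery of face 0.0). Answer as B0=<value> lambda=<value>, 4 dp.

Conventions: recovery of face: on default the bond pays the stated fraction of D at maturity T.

B0=67.3801 lambda=0.0595

Equity is a call on the firm's assets struck at D = 102.0591:
d₁ = [ln(V₀/D) + (r + σ²/2)T] / (σ√T)
   = [ln(156.4007/102.0591) + (0.0257 + 0.5·0.4835²)·4.8709] / (0.4835·√4.8709)
   = [0.426869 + 0.694523] / 1.067090 = 1.050888
d₂ = d₁ − σ√T = 1.050888 − 1.067090 = -0.016202
N(d₁) = 0.853345,  N(d₂) = 0.493537,  e^(−rT) = 0.882336
E₀ = V₀·N(d₁) − D·e^(−rT)·N(d₂)
   = 156.4007·0.853345 − 102.0591·0.882336·0.493537 = 89.020567
B₀ = V₀ − E₀ = 156.4007 − 89.020567 = 67.380133
e^(−λT) = (B₀·e^(rT)/D − 0)/(1 − 0) = (67.3801·1.133355/102.0591 − 0)/1 = 0.74824845
λ = −ln(0.74824845)/4.8709 = 0.059541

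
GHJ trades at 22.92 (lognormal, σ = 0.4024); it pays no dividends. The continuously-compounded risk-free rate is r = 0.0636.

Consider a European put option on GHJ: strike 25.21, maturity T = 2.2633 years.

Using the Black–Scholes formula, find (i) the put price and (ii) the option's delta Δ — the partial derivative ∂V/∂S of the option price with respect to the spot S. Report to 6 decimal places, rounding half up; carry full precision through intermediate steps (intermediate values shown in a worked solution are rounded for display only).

σ√T = 0.4024·√2.2633 = 0.605381
d₁ = (ln(S/K) + (r+σ²/2)T) / (σ√T) = (ln(22.92/25.21) + (0.0636+0.4024²/2)·2.2633) / 0.605381 = (-0.095231 + 0.327189) / 0.605381 = 0.383161
d₂ = d₁ − σ√T = 0.383161 − 0.605381 = -0.222221
e^{−rT} = 0.865935
N(−d₁) = 0.350800,  N(−d₂) = 0.587929
Put price V = K·e^{−rT}·N(−d₂) − S·N(−d₁) = 12.834613 − 8.040343 = 4.794270
Δ = −N(−d₁) = -0.350800

price = 4.794270
Δ = -0.350800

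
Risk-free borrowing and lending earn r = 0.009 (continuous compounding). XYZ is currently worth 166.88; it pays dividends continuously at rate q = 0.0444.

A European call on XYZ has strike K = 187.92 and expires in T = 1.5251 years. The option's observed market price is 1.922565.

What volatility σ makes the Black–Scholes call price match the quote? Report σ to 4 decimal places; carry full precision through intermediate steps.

sigma = 0.1292

At σ = 0.1292 the Black–Scholes value reproduces the quote:
σ√T = 0.1292·√1.5251 = 0.159555
d₁ = (ln(S/K) + (r−q+σ²/2)T) / (σ√T) = (ln(166.88/187.92) + (0.009−0.0444+0.1292²/2)·1.5251) / 0.159555 = (-0.118741 − 0.041260) / 0.159555 = -1.002792
d₂ = d₁ − σ√T = -1.002792 − 0.159555 = -1.162347
e^{−rT} = 0.986368
e^{−qT} = 0.934527
N(d₁) = 0.157981,  N(d₂) = 0.122547
V = S·e^{−qT}·N(d₁) − K·e^{−rT}·N(d₂) = 24.637701 − 22.715136 = 1.922565 (matching the quote); vega is positive throughout, so no other σ reproduces this price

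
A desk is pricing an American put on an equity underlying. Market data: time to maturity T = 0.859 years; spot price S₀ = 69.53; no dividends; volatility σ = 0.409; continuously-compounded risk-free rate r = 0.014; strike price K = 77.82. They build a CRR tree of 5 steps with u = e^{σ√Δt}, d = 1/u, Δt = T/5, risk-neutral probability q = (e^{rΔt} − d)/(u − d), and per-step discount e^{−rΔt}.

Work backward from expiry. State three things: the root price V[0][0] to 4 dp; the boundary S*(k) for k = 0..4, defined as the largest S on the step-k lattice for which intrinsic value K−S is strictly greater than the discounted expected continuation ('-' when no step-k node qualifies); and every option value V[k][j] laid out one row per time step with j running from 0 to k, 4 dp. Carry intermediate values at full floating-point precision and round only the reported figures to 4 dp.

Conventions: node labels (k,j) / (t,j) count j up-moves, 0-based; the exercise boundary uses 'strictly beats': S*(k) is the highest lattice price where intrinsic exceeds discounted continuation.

Δt=0.17180  u=1.18474  d=0.84407  q=0.46479  discount=0.99760
step 5 (expiry): payoffs max(K−S,0) = 48.0312 36.0081 19.1321 0.0000 0.0000 0.0000
step 4: (k=4,j=0): S=35.2920, K−S=42.5280, hold=42.3410 ⇒ V=42.5280 exercise | (k=4,j=1): S=49.5364, K−S=28.2836, hold=28.0967 ⇒ V=28.2836 exercise | (k=4,j=2): S=69.5300, K−S=8.2900, hold=10.2151 ⇒ V=10.2151 continue | (k=4,j=3): S=97.5933, K−S=0.0000, hold=0.0000 ⇒ V=0.0000 continue | (k=4,j=4): S=136.9834, K−S=0.0000, hold=0.0000 ⇒ V=0.0000 continue  boundary S*=49.5364
step 3: (k=3,j=0): S=41.8119, K−S=36.0081, hold=35.8211 ⇒ V=36.0081 exercise | (k=3,j=1): S=58.6879, K−S=19.1321, hold=19.8378 ⇒ V=19.8378 continue | (k=3,j=2): S=82.3751, K−S=0.0000, hold=5.4541 ⇒ V=5.4541 continue | (k=3,j=3): S=115.6230, K−S=0.0000, hold=0.0000 ⇒ V=0.0000 continue  boundary S*=41.8119
step 2: (k=2,j=0): S=49.5364, K−S=28.2836, hold=28.4239 ⇒ V=28.4239 continue | (k=2,j=1): S=69.5300, K−S=8.2900, hold=13.1209 ⇒ V=13.1209 continue | (k=2,j=2): S=97.5933, K−S=0.0000, hold=2.9121 ⇒ V=2.9121 continue  boundary S*=-
step 1: (k=1,j=0): S=58.6879, K−S=19.1321, hold=21.2600 ⇒ V=21.2600 continue | (k=1,j=1): S=82.3751, K−S=0.0000, hold=8.3558 ⇒ V=8.3558 continue  boundary S*=-
step 0: (k=0,j=0): S=69.5300, K−S=8.2900, hold=15.2256 ⇒ V=15.2256 continue  boundary S*=-

price = 15.2256
boundary = - - - 41.8119 49.5364
tree:
15.2256
21.2600 8.3558
28.4239 13.1209 2.9121
36.0081 19.8378 5.4541 0.0000
42.5280 28.2836 10.2151 0.0000 0.0000
48.0312 36.0081 19.1321 0.0000 0.0000 0.0000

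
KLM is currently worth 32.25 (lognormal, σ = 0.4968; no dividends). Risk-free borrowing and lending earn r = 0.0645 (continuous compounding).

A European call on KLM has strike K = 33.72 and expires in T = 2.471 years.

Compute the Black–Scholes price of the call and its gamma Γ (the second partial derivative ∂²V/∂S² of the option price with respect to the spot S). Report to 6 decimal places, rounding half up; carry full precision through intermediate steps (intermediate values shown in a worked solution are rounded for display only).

price = 11.110348
Γ = 0.013710

σ√T = 0.4968·√2.471 = 0.780941
d₁ = (ln(S/K) + (r+σ²/2)T) / (σ√T) = (ln(32.25/33.72) + (0.0645+0.4968²/2)·2.471) / 0.780941 = (-0.044573 + 0.464314) / 0.780941 = 0.537481
d₂ = d₁ − σ√T = 0.537481 − 0.780941 = -0.243460
e^{−rT} = 0.852673
N(d₁) = 0.704532,  N(d₂) = 0.403825
Call price V = S·N(d₁) − K·e^{−rT}·N(d₂) = 22.721163 − 11.610815 = 11.110348
φ(d₁) = (1/√(2π))·e^{−d₁²/2} = 0.345286
Γ = φ(d₁) / (S·σ·√T) = 0.013710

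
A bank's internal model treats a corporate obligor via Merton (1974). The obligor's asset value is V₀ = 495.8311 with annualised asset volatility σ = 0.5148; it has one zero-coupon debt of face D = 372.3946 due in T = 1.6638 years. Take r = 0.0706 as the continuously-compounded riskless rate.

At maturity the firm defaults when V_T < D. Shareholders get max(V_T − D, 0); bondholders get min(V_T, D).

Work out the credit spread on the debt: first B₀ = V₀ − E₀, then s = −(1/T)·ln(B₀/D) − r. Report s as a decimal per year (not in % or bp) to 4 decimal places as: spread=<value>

spread=0.0846

Apply the equity-as-call identities (strike 372.3946, horizon 1.6638 years):
d₁ = [ln(V₀/D) + (r + σ²/2)T] / (σ√T)
   = [ln(495.8311/372.3946) + (0.0706 + 0.5·0.5148²)·1.6638] / (0.5148·√1.6638)
   = [0.286281 + 0.337934] / 0.664032 = 0.940037
d₂ = d₁ − σ√T = 0.940037 − 0.664032 = 0.276005
N(d₁) = 0.826401,  N(d₂) = 0.608728,  e^(−rT) = 0.889172
E₀ = V₀·N(d₁) − D·e^(−rT)·N(d₂)
   = 495.8311·0.826401 − 372.3946·0.889172·0.608728 = 208.191415
B₀ = V₀ − E₀ = 495.8311 − 208.191415 = 287.639685
spread = −(1/T)·ln(B₀/D) − r = −(1/1.6638)·ln(287.639685/372.3946) − 0.0706 = 0.08461423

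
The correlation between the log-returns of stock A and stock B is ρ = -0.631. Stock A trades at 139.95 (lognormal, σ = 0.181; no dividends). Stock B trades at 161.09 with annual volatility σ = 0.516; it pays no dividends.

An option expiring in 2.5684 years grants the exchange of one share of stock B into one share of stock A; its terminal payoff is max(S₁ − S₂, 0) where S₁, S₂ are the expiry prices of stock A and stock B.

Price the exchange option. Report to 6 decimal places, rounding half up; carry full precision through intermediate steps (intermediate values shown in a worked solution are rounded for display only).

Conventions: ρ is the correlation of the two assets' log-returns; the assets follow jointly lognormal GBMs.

exchange price = 49.402147

σ_eff = √(σ₁² + σ₂² − 2ρσ₁σ₂) = √(0.181² + 0.516² − 2·-0.631·0.181·0.516) = 0.645665
d₁ = (ln(S₁/S₂) + (q₂ − q₁ + σ_eff²/2)T) / (σ_eff√T) = (ln(139.95/161.09) + (0.0 − 0.0 + 0.208441)·2.5684) / 1.034757 = 0.381426
d₂ = d₁ − σ_eff√T = 0.381426 − 1.034757 = -0.653331
N(d₁) = 0.648556,  N(d₂) = 0.256771
V = S₁·e^{−q₁T}·N(d₁) − S₂·e^{−q₂T}·N(d₂) = 90.765454 − 41.363307 = 49.402147
Key observation: pricing in stock B-units makes this a unit-strike call on the ratio S₁/S₂ — the risk-free rate cancels and cannot affect the value.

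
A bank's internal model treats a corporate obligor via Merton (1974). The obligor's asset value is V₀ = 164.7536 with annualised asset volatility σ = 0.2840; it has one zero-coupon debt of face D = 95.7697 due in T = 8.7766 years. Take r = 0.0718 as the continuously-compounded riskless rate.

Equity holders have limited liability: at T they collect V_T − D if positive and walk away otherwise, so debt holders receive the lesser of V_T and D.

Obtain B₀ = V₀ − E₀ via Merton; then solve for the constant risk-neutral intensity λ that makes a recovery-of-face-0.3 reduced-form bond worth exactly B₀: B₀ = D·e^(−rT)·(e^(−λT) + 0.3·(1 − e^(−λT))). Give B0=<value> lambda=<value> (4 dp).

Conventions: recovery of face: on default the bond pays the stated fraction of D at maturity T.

With assets at 164.7536 and a single debt payment of 95.7697 at 8.7766 years:
d₁ = [ln(V₀/D) + (r + σ²/2)T] / (σ√T)
   = [ln(164.7536/95.7697) + (0.0718 + 0.5·0.2840²)·8.7766] / (0.2840·√8.7766)
   = [0.542505 + 0.984103] / 0.841359 = 1.814453
d₂ = d₁ − σ√T = 1.814453 − 0.841359 = 0.973094
N(d₁) = 0.965196,  N(d₂) = 0.834747,  e^(−rT) = 0.532507
E₀ = V₀·N(d₁) − D·e^(−rT)·N(d₂)
   = 164.7536·0.965196 − 95.7697·0.532507·0.834747 = 116.449103
B₀ = V₀ − E₀ = 164.7536 − 116.449103 = 48.304497
e^(−λT) = (B₀·e^(rT)/D − 0.3)/(1 − 0.3) = (48.3045·1.877911/95.7697 − 0.3)/0.7 = 0.92454879
λ = −ln(0.92454879)/8.7766 = 0.008938

B0=48.3045 lambda=0.0089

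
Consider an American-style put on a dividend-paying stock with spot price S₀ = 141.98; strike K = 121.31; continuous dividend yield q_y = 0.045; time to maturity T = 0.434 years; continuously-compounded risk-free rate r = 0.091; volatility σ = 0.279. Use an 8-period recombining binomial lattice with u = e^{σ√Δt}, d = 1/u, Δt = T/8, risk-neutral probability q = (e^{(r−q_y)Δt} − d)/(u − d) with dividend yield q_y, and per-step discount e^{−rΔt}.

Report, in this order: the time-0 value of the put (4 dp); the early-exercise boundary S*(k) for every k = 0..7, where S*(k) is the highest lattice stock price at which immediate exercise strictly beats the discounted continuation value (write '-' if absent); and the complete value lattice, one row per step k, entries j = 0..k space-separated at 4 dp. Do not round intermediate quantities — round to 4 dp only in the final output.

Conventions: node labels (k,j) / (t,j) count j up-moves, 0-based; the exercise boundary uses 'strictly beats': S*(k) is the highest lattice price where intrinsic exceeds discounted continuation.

price = 2.1068
boundary = - - - - - 102.5928 96.1380 102.5928
tree:
2.1068
3.4564 0.7938
5.5416 1.4299 0.1731
8.6374 2.5369 0.3501 0.0000
12.9982 4.4131 0.7078 0.0000 0.0000
18.7172 7.4748 1.4311 0.0000 0.0000 0.0000
25.1720 12.1852 2.8935 0.0000 0.0000 0.0000 0.0000
31.2208 18.7172 5.8504 0.0000 0.0000 0.0000 0.0000 0.0000
36.8889 25.1720 11.8289 0.0000 0.0000 0.0000 0.0000 0.0000 0.0000

Δt=0.05425  u=1.06714  d=0.93708  q=0.50297  discount=0.99508
step 8 (expiry): payoffs max(K−S,0) = 36.8889 25.1720 11.8289 0.0000 0.0000 0.0000 0.0000 0.0000 0.0000
step 7: (k=7,j=0): S=90.0892, K−S=31.2208, hold=30.8430 ⇒ V=31.2208 exercise | (k=7,j=1): S=102.5928, K−S=18.7172, hold=18.3699 ⇒ V=18.7172 exercise | (k=7,j=2): S=116.8318, K−S=4.4782, hold=5.8504 ⇒ V=5.8504 continue | (k=7,j=3): S=133.0470, K−S=0.0000, hold=0.0000 ⇒ V=0.0000 continue | (k=7,j=4): S=151.5128, K−S=0.0000, hold=0.0000 ⇒ V=0.0000 continue | (k=7,j=5): S=172.5414, K−S=0.0000, hold=0.0000 ⇒ V=0.0000 continue | (k=7,j=6): S=196.4886, K−S=0.0000, hold=0.0000 ⇒ V=0.0000 continue | (k=7,j=7): S=223.7595, K−S=0.0000, hold=0.0000 ⇒ V=0.0000 continue  boundary S*=102.5928
step 6: (k=6,j=0): S=96.1380, K−S=25.1720, hold=24.8090 ⇒ V=25.1720 exercise | (k=6,j=1): S=109.4811, K−S=11.8289, hold=12.1852 ⇒ V=12.1852 continue | (k=6,j=2): S=124.6761, K−S=0.0000, hold=2.8935 ⇒ V=2.8935 continue | (k=6,j=3): S=141.9800, K−S=0.0000, hold=0.0000 ⇒ V=0.0000 continue | (k=6,j=4): S=161.6856, K−S=0.0000, hold=0.0000 ⇒ V=0.0000 continue | (k=6,j=5): S=184.1261, K−S=0.0000, hold=0.0000 ⇒ V=0.0000 continue | (k=6,j=6): S=209.6812, K−S=0.0000, hold=0.0000 ⇒ V=0.0000 continue  boundary S*=96.1380
step 5: (k=5,j=0): S=102.5928, K−S=18.7172, hold=18.5483 ⇒ V=18.7172 exercise | (k=5,j=1): S=116.8318, K−S=4.4782, hold=7.4748 ⇒ V=7.4748 continue | (k=5,j=2): S=133.0470, K−S=0.0000, hold=1.4311 ⇒ V=1.4311 continue | (k=5,j=3): S=151.5128, K−S=0.0000, hold=0.0000 ⇒ V=0.0000 continue | (k=5,j=4): S=172.5414, K−S=0.0000, hold=0.0000 ⇒ V=0.0000 continue | (k=5,j=5): S=196.4886, K−S=0.0000, hold=0.0000 ⇒ V=0.0000 continue  boundary S*=102.5928
step 4: (k=4,j=0): S=109.4811, K−S=11.8289, hold=12.9982 ⇒ V=12.9982 continue | (k=4,j=1): S=124.6761, K−S=0.0000, hold=4.4131 ⇒ V=4.4131 continue | (k=4,j=2): S=141.9800, K−S=0.0000, hold=0.7078 ⇒ V=0.7078 continue | (k=4,j=3): S=161.6856, K−S=0.0000, hold=0.0000 ⇒ V=0.0000 continue | (k=4,j=4): S=184.1261, K−S=0.0000, hold=0.0000 ⇒ V=0.0000 continue  boundary S*=-
step 3: (k=3,j=0): S=116.8318, K−S=4.4782, hold=8.6374 ⇒ V=8.6374 continue | (k=3,j=1): S=133.0470, K−S=0.0000, hold=2.5369 ⇒ V=2.5369 continue | (k=3,j=2): S=151.5128, K−S=0.0000, hold=0.3501 ⇒ V=0.3501 continue | (k=3,j=3): S=172.5414, K−S=0.0000, hold=0.0000 ⇒ V=0.0000 continue  boundary S*=-
step 2: (k=2,j=0): S=124.6761, K−S=0.0000, hold=5.5416 ⇒ V=5.5416 continue | (k=2,j=1): S=141.9800, K−S=0.0000, hold=1.4299 ⇒ V=1.4299 continue | (k=2,j=2): S=161.6856, K−S=0.0000, hold=0.1731 ⇒ V=0.1731 continue  boundary S*=-
step 1: (k=1,j=0): S=133.0470, K−S=0.0000, hold=3.4564 ⇒ V=3.4564 continue | (k=1,j=1): S=151.5128, K−S=0.0000, hold=0.7938 ⇒ V=0.7938 continue  boundary S*=-
step 0: (k=0,j=0): S=141.9800, K−S=0.0000, hold=2.1068 ⇒ V=2.1068 continue  boundary S*=-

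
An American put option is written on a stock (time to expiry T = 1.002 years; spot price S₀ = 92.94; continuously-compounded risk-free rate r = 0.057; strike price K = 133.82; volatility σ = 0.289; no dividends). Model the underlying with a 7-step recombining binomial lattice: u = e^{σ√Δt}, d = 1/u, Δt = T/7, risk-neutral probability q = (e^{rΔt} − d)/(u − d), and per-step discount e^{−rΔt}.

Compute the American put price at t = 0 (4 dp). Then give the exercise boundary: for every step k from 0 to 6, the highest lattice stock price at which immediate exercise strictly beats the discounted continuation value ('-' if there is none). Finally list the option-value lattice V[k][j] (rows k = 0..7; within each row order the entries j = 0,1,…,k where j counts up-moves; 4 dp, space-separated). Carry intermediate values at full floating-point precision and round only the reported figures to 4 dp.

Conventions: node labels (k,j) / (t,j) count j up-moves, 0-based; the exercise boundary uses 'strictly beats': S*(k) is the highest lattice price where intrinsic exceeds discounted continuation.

price = 40.8800
boundary = 92.9400 83.3137 92.9400 103.6785 92.9400 103.6785 115.6578
tree:
40.8800
50.5063 30.4310
59.1355 40.8800 20.8837
66.8710 50.5063 30.1415 12.3273
73.8052 59.1355 40.8800 19.7090 5.4354
80.0213 66.8710 50.5063 30.1415 10.0055 1.1332
85.5935 73.8052 59.1355 40.8800 18.1622 2.3319 0.0000
90.5886 80.0213 66.8710 50.5063 30.1415 4.7988 0.0000 0.0000

Δt=0.14314  u=1.11554  d=0.89642  q=0.51008  discount=0.99187
step 7 (expiry): payoffs max(K−S,0) = 90.5886 80.0213 66.8710 50.5063 30.1415 4.7988 0.0000 0.0000
step 6: (k=6,j=0): S=48.2265, K−S=85.5935, hold=84.5061 ⇒ V=85.5935 exercise | (k=6,j=1): S=60.0148, K−S=73.8052, hold=72.7178 ⇒ V=73.8052 exercise | (k=6,j=2): S=74.6845, K−S=59.1355, hold=58.0481 ⇒ V=59.1355 exercise | (k=6,j=3): S=92.9400, K−S=40.8800, hold=39.7926 ⇒ V=40.8800 exercise | (k=6,j=4): S=115.6578, K−S=18.1622, hold=17.0748 ⇒ V=18.1622 exercise | (k=6,j=5): S=143.9287, K−S=0.0000, hold=2.3319 ⇒ V=2.3319 continue | (k=6,j=6): S=179.1099, K−S=0.0000, hold=0.0000 ⇒ V=0.0000 continue  boundary S*=115.6578
step 5: (k=5,j=0): S=53.7987, K−S=80.0213, hold=78.9339 ⇒ V=80.0213 exercise | (k=5,j=1): S=66.9490, K−S=66.8710, hold=65.7836 ⇒ V=66.8710 exercise | (k=5,j=2): S=83.3137, K−S=50.5063, hold=49.4189 ⇒ V=50.5063 exercise | (k=5,j=3): S=103.6785, K−S=30.1415, hold=29.0541 ⇒ V=30.1415 exercise | (k=5,j=4): S=129.0212, K−S=4.7988, hold=10.0055 ⇒ V=10.0055 continue | (k=5,j=5): S=160.5585, K−S=0.0000, hold=1.1332 ⇒ V=1.1332 continue  boundary S*=103.6785
step 4: (k=4,j=0): S=60.0148, K−S=73.8052, hold=72.7178 ⇒ V=73.8052 exercise | (k=4,j=1): S=74.6845, K−S=59.1355, hold=58.0481 ⇒ V=59.1355 exercise | (k=4,j=2): S=92.9400, K−S=40.8800, hold=39.7926 ⇒ V=40.8800 exercise | (k=4,j=3): S=115.6578, K−S=18.1622, hold=19.7090 ⇒ V=19.7090 continue | (k=4,j=4): S=143.9287, K−S=0.0000, hold=5.4354 ⇒ V=5.4354 continue  boundary S*=92.9400
step 3: (k=3,j=0): S=66.9490, K−S=66.8710, hold=65.7836 ⇒ V=66.8710 exercise | (k=3,j=1): S=83.3137, K−S=50.5063, hold=49.4189 ⇒ V=50.5063 exercise | (k=3,j=2): S=103.6785, K−S=30.1415, hold=29.8367 ⇒ V=30.1415 exercise | (k=3,j=3): S=129.0212, K−S=4.7988, hold=12.3273 ⇒ V=12.3273 continue  boundary S*=103.6785
step 2: (k=2,j=0): S=74.6845, K−S=59.1355, hold=58.0481 ⇒ V=59.1355 exercise | (k=2,j=1): S=92.9400, K−S=40.8800, hold=39.7926 ⇒ V=40.8800 exercise | (k=2,j=2): S=115.6578, K−S=18.1622, hold=20.8837 ⇒ V=20.8837 continue  boundary S*=92.9400
step 1: (k=1,j=0): S=83.3137, K−S=50.5063, hold=49.4189 ⇒ V=50.5063 exercise | (k=1,j=1): S=103.6785, K−S=30.1415, hold=30.4310 ⇒ V=30.4310 continue  boundary S*=83.3137
step 0: (k=0,j=0): S=92.9400, K−S=40.8800, hold=39.9391 ⇒ V=40.8800 exercise  boundary S*=92.9400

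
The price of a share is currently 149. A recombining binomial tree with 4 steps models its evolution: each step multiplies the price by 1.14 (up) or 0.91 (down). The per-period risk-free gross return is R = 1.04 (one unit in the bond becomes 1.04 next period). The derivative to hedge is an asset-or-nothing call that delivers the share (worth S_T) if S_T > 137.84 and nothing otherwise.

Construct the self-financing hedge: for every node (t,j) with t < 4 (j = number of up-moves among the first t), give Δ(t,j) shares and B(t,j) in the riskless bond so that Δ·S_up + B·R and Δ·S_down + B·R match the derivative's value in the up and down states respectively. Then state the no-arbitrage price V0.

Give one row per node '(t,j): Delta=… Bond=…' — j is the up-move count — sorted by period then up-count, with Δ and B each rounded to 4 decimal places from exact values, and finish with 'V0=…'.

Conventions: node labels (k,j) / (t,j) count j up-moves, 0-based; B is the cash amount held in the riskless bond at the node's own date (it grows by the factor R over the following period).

No-arbitrage ⇒ martingale measure with p* = (R−d)/(u−d) = 0.5652.
Terminal payoffs: V(4,0)=0.0000, V(4,1)=0.0000, V(4,2)=160.3536, V(4,3)=200.8826, V(4,4)=251.6551
(3,0): S=112.2821. Δ = (V_up−V_dn)/(S_up−S_dn) = (0.0000−0.0000)/(128.0016−102.1767) = 0.0000. V = [p*·0.0000 + (1−p*)·0.0000]/1.04 = 0.0000. B = V − Δ·S = 0.0000.
(3,1): S=140.6611. Δ = (V_up−V_dn)/(S_up−S_dn) = (160.3536−0.0000)/(160.3536−128.0016) = 4.9565. V = [p*·160.3536 + (1−p*)·0.0000]/1.04 = 87.1487. B = V − Δ·S = -610.0409.
(3,2): S=176.2128. Δ = (V_up−V_dn)/(S_up−S_dn) = (200.8826−160.3536)/(200.8826−160.3536) = 1.0000. V = [p*·200.8826 + (1−p*)·160.3536]/1.04 = 176.2128. B = V − Δ·S = 0.0000.
(3,3): S=220.7501. Δ = (V_up−V_dn)/(S_up−S_dn) = (251.6551−200.8826)/(251.6551−200.8826) = 1.0000. V = [p*·251.6551 + (1−p*)·200.8826]/1.04 = 220.7501. B = V − Δ·S = 0.0000.
(2,0): S=123.3869. Δ = (V_up−V_dn)/(S_up−S_dn) = (87.1487−0.0000)/(140.6611−112.2821) = 3.0709. V = [p*·87.1487 + (1−p*)·0.0000]/1.04 = 47.3634. B = V − Δ·S = -331.5440.
(2,1): S=154.5726. Δ = (V_up−V_dn)/(S_up−S_dn) = (176.2128−87.1487)/(176.2128−140.6611) = 2.5052. V = [p*·176.2128 + (1−p*)·87.1487]/1.04 = 132.2012. B = V − Δ·S = -255.0338.
(2,2): S=193.6404. Δ = (V_up−V_dn)/(S_up−S_dn) = (220.7501−176.2128)/(220.7501−176.2128) = 1.0000. V = [p*·220.7501 + (1−p*)·176.2128]/1.04 = 193.6404. B = V − Δ·S = 0.0000.
(1,0): S=135.5900. Δ = (V_up−V_dn)/(S_up−S_dn) = (132.2012−47.3634)/(154.5726−123.3869) = 2.7204. V = [p*·132.2012 + (1−p*)·47.3634]/1.04 = 91.6492. B = V − Δ·S = -277.2107.
(1,1): S=169.8600. Δ = (V_up−V_dn)/(S_up−S_dn) = (193.6404−132.2012)/(193.6404−154.5726) = 1.5726. V = [p*·193.6404 + (1−p*)·132.2012]/1.04 = 160.5074. B = V − Δ·S = -106.6195.
(0,0): S=149.0000. Δ = (V_up−V_dn)/(S_up−S_dn) = (160.5074−91.6492)/(169.8600−135.5900) = 2.0093. V = [p*·160.5074 + (1−p*)·91.6492]/1.04 = 125.5472. B = V − Δ·S = -173.8361.
As a check, the time-0 holding Δ(0,0)·S0 + B(0,0) comes to 125.5472 — exactly V0.

(0,0): Delta=2.0093 Bond=-173.8361
(1,0): Delta=2.7204 Bond=-277.2107
(1,1): Delta=1.5726 Bond=-106.6195
(2,0): Delta=3.0709 Bond=-331.5440
(2,1): Delta=2.5052 Bond=-255.0338
(2,2): Delta=1.0000 Bond=0.0000
(3,0): Delta=0.0000 Bond=0.0000
(3,1): Delta=4.9565 Bond=-610.0409
(3,2): Delta=1.0000 Bond=0.0000
(3,3): Delta=1.0000 Bond=0.0000
V0=125.5472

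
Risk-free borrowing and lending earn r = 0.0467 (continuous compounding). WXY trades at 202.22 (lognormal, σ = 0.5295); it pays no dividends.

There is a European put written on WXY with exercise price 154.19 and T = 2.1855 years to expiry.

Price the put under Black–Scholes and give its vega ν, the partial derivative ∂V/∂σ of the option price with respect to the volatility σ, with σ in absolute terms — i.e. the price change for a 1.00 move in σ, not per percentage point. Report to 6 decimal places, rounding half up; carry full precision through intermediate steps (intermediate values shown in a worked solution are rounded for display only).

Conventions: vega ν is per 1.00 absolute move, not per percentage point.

σ√T = 0.5295·√2.1855 = 0.782783
d₁ = (ln(S/K) + (r+σ²/2)T) / (σ√T) = (ln(202.22/154.19) + (0.0467+0.5295²/2)·2.1855) / 0.782783 = (0.271171 + 0.408437) / 0.782783 = 0.868195
d₂ = d₁ − σ√T = 0.868195 − 0.782783 = 0.085412
e^{−rT} = 0.902973
N(−d₁) = 0.192644,  N(−d₂) = 0.465967
Put price V = K·e^{−rT}·N(−d₂) − S·N(−d₁) = 64.876298 − 38.956444 = 25.919854
φ(d₁) = (1/√(2π))·e^{−d₁²/2} = 0.273673
ν = S·φ(d₁)·√T = 81.814866

price = 25.919854
ν = 81.814866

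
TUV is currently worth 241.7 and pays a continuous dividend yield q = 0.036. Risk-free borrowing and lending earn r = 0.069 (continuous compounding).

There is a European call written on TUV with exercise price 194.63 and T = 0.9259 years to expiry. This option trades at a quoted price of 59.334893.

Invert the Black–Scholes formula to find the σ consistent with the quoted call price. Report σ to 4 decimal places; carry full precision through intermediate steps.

At σ = 0.3302 the Black–Scholes value reproduces the quote:
σ√T = 0.3302·√0.9259 = 0.317731
d₁ = (ln(S/K) + (r−q+σ²/2)T) / (σ√T) = (ln(241.7/194.63) + (0.069−0.036+0.3302²/2)·0.9259) / 0.317731 = (0.216597 + 0.081031) / 0.317731 = 0.936731
d₂ = d₁ − σ√T = 0.936731 − 0.317731 = 0.619000
e^{−rT} = 0.938111
e^{−qT} = 0.967217
N(d₁) = 0.825551,  N(d₂) = 0.732042
V = S·e^{−qT}·N(d₁) − K·e^{−rT}·N(d₂) = 192.994404 − 133.659511 = 59.334893 (the observed quote) — the price is monotone increasing in volatility, hence this σ is the only solution

sigma = 0.3302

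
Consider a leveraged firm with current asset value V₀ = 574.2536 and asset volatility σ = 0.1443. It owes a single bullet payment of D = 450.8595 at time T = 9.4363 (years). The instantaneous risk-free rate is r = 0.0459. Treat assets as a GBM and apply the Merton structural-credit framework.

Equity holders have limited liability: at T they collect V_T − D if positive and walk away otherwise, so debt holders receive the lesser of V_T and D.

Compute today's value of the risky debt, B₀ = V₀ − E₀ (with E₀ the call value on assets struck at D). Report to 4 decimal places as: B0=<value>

B0=287.4105

Work the structural quantities from V₀ = 574.2536 against face 450.8595:
d₁ = [ln(V₀/D) + (r + σ²/2)T] / (σ√T)
   = [ln(574.2536/450.8595) + (0.0459 + 0.5·0.1443²)·9.4363] / (0.1443·√9.4363)
   = [0.241915 + 0.531370] / 0.443269 = 1.744506
d₂ = d₁ − σ√T = 1.744506 − 0.443269 = 1.301237
N(d₁) = 0.959465,  N(d₂) = 0.903411,  e^(−rT) = 0.648479
E₀ = V₀·N(d₁) − D·e^(−rT)·N(d₂)
   = 574.2536·0.959465 − 450.8595·0.648479·0.903411 = 286.843094
B₀ = V₀ − E₀ = 574.2536 − 286.843094 = 287.410506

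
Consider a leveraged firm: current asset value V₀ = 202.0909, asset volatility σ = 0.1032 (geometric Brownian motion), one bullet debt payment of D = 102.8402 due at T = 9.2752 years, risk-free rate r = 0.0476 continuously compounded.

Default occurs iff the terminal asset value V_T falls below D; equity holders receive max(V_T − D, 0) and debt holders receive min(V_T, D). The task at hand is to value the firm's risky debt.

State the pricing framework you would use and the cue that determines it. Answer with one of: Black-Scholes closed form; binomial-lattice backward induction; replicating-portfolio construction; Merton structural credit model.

framework: Merton structural credit model

Key observation: assets follow a GBM and default happens iff V_T < 102.8402; valuing claims on that split (equity as a call, risky debt as the residual) is the structural model's definition.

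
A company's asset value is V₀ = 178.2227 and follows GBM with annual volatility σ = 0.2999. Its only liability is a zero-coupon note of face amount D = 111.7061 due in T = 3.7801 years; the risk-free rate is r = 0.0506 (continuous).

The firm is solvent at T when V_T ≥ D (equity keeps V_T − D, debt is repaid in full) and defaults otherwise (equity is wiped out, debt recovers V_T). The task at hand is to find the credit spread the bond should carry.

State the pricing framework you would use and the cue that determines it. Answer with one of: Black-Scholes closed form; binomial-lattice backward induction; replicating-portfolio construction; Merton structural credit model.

framework: Merton structural credit model

Key observation: the data describe a firm's assets (V₀ = 178.2227, GBM) and a single zero-coupon debt of face 111.7061, so credit quantities follow from equity-as-call in the structural model.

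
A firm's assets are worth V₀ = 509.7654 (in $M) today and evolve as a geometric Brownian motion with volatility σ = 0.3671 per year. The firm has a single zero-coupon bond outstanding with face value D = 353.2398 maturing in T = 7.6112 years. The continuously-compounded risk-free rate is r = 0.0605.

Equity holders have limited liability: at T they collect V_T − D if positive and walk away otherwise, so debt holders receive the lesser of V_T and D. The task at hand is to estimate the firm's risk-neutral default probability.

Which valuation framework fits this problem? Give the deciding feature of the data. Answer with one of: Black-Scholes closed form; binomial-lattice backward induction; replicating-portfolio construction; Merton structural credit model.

framework: Merton structural credit model

Key observation: assets follow a GBM and default happens iff V_T < 353.2398; valuing claims on that split (equity as a call, risky debt as the residual) is the structural model's definition.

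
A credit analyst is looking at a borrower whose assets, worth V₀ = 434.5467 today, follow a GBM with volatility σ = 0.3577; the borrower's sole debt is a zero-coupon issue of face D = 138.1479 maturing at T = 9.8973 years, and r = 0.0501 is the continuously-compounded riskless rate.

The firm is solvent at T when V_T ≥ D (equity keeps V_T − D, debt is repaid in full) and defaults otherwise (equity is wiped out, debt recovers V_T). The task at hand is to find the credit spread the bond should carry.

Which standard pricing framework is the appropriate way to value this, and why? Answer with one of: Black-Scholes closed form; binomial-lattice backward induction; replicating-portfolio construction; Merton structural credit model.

framework: Merton structural credit model

Key observation: a levered firm with one bullet debt due at 9.8973 years is the canonical structural-credit setup: equity is a call on the firm's assets struck at the face value.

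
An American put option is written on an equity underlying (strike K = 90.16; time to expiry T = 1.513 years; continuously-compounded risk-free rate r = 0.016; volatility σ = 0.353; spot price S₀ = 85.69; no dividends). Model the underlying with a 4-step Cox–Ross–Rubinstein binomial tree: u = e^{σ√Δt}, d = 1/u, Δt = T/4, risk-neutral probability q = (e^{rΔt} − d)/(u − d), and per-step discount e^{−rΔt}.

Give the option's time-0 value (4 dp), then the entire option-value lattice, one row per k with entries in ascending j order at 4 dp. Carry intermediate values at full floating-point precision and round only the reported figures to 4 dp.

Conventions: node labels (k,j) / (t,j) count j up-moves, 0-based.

params: Δt=0.37825 u=1.24247 d=0.80485 q=0.45981 e^(-rΔt)=0.99397
t_4 payoffs: 54.2029 34.6517 4.4700 0.0000 0.0000
k=3: node(3,0) S=44.6757 payoff=45.4843 vs cont=44.9403 → 45.4843 [stop]  node(3,1) S=68.9674 payoff=21.1926 vs cont=20.6486 → 21.1926 [stop]  node(3,2) S=106.4673 payoff=0.0000 vs cont=2.4001 → 2.4001 [wait]  node(3,3) S=164.3573 payoff=0.0000 vs cont=0.0000 → 0.0000 [wait]
k=2: node(2,0) S=55.5083 payoff=34.6517 vs cont=34.1077 → 34.6517 [stop]  node(2,1) S=85.6900 payoff=4.4700 vs cont=12.4759 → 12.4759 [wait]  node(2,2) S=132.2826 payoff=0.0000 vs cont=1.2887 → 1.2887 [wait]
k=1: node(1,0) S=68.9674 payoff=21.1926 vs cont=24.3076 → 24.3076 [wait]  node(1,1) S=106.4673 payoff=0.0000 vs cont=7.2877 → 7.2877 [wait]
k=0: node(0,0) S=85.6900 payoff=4.4700 vs cont=16.3823 → 16.3823 [wait]

price = 16.3823
tree:
16.3823
24.3076 7.2877
34.6517 12.4759 1.2887
45.4843 21.1926 2.4001 0.0000
54.2029 34.6517 4.4700 0.0000 0.0000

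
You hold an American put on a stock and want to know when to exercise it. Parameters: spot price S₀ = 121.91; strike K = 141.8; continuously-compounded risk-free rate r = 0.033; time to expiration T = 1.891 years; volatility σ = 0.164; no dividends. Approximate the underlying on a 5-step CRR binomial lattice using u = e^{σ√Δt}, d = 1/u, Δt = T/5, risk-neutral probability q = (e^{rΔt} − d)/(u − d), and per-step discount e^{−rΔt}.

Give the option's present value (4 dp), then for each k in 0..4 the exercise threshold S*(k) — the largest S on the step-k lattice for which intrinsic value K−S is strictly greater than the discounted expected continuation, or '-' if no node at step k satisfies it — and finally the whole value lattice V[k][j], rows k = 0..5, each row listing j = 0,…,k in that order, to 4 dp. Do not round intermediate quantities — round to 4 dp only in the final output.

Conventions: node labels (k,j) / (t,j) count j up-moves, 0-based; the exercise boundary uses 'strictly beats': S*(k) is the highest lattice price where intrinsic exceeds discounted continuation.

Δt=0.37820  u=1.10612  d=0.90406  q=0.53696  discount=0.98760
step 5 (expiry): payoffs max(K−S,0) = 68.1739 51.7187 31.5857 6.9531 0.0000 0.0000
step 4: (k=4,j=0): S=81.4392, K−S=60.3608, hold=58.6021 ⇒ V=60.3608 exercise | (k=4,j=1): S=99.6406, K−S=42.1594, hold=40.4006 ⇒ V=42.1594 exercise | (k=4,j=2): S=121.9100, K−S=19.8900, hold=18.1312 ⇒ V=19.8900 exercise | (k=4,j=3): S=149.1565, K−S=0.0000, hold=3.1796 ⇒ V=3.1796 continue | (k=4,j=4): S=182.4926, K−S=0.0000, hold=0.0000 ⇒ V=0.0000 continue  boundary S*=121.9100
step 3: (k=3,j=0): S=90.0813, K−S=51.7187, hold=49.9599 ⇒ V=51.7187 exercise | (k=3,j=1): S=110.2143, K−S=31.5857, hold=29.8270 ⇒ V=31.5857 exercise | (k=3,j=2): S=134.8469, K−S=6.9531, hold=10.7818 ⇒ V=10.7818 continue | (k=3,j=3): S=164.9848, K−S=0.0000, hold=1.4540 ⇒ V=1.4540 continue  boundary S*=110.2143
step 2: (k=2,j=0): S=99.6406, K−S=42.1594, hold=40.4006 ⇒ V=42.1594 exercise | (k=2,j=1): S=121.9100, K−S=19.8900, hold=20.1616 ⇒ V=20.1616 continue | (k=2,j=2): S=149.1565, K−S=0.0000, hold=5.7015 ⇒ V=5.7015 continue  boundary S*=99.6406
step 1: (k=1,j=0): S=110.2143, K−S=31.5857, hold=29.9710 ⇒ V=31.5857 exercise | (k=1,j=1): S=134.8469, K−S=6.9531, hold=12.2433 ⇒ V=12.2433 continue  boundary S*=110.2143
step 0: (k=0,j=0): S=121.9100, K−S=19.8900, hold=20.9366 ⇒ V=20.9366 continue  boundary S*=-

price = 20.9366
boundary = - 110.2143 99.6406 110.2143 121.9100
tree:
20.9366
31.5857 12.2433
42.1594 20.1616 5.7015
51.7187 31.5857 10.7818 1.4540
60.3608 42.1594 19.8900 3.1796 0.0000
68.1739 51.7187 31.5857 6.9531 0.0000 0.0000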